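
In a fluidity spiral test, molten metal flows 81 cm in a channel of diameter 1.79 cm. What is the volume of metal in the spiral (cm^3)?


Formula: V = pi * (d/2)^2 * L  (cylinder volume)
Radius = 1.79/2 = 0.895 cm
V = pi * 0.895^2 * 81 = 203.8360 cm^3

Answer: 203.8360 cm^3


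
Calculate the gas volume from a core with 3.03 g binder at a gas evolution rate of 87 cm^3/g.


Formula: V_gas = W_binder * gas_evolution_rate
V = 3.03 g * 87 cm^3/g = 263.6100 cm^3

Answer: 263.6100 cm^3


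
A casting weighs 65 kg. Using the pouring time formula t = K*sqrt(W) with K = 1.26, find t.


Formula: t = K * sqrt(W)
sqrt(W) = sqrt(65) = 8.06226
t = 1.26 * 8.06226 = 10.1584 s

Answer: 10.1584 s


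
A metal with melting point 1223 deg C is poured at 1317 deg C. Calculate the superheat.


Formula: Superheat = T_pour - T_melt
Superheat = 1317 - 1223 = 94 deg C

94 deg C


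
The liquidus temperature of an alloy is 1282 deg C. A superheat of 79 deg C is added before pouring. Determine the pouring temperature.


Formula: T_pour = T_melt + Superheat
T_pour = 1282 + 79 = 1361 deg C

1361 deg C


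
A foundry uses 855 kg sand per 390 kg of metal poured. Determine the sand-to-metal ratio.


Formula: Sand-to-Metal Ratio = W_sand / W_metal
Ratio = 855 kg / 390 kg = 2.1923

Final answer: 2.1923


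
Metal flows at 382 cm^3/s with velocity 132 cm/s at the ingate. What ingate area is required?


Formula: A_ingate = Q / v  (continuity equation)
A = 382 cm^3/s / 132 cm/s = 2.8939 cm^2

2.8939 cm^2


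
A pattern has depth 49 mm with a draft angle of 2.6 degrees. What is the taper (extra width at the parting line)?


Formula: taper = depth * tan(draft_angle)
tan(2.6 deg) = 0.0454097
taper = 49 mm * 0.0454097 = 2.2251 mm

Answer: 2.2251 mm


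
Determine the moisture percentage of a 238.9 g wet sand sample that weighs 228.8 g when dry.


Formula: MC = (W_wet - W_dry) / W_wet * 100
Water mass = 238.9 - 228.8 = 10.1 g
MC = 10.1 / 238.9 * 100 = 4.2277%


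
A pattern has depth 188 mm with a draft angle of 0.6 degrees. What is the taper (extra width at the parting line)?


Formula: taper = depth * tan(draft_angle)
tan(0.6 deg) = 0.0104724
taper = 188 mm * 0.0104724 = 1.9688 mm

Final answer: 1.9688 mm


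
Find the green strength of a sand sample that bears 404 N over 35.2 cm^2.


Formula: Compressive Strength = Force / Area
Strength = 404 N / 35.2 cm^2 = 11.4773 N/cm^2

11.4773 N/cm^2


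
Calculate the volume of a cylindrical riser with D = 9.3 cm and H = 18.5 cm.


Formula: V = pi * (D/2)^2 * H  (cylinder volume)
Radius = D/2 = 9.3/2 = 4.65 cm
V = pi * 4.65^2 * 18.5 = 1256.6881 cm^3

Answer: 1256.6881 cm^3


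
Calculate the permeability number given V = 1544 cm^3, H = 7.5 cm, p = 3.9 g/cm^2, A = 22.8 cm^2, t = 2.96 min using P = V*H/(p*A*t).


Formula: Permeability Number P = (V * H) / (p * A * t)
Numerator: V * H = 1544 * 7.5 = 11580.0
Denominator: p * A * t = 3.9 * 22.8 * 2.96 = 263.2032
P = 11580.0 / 263.2032 = 43.9964


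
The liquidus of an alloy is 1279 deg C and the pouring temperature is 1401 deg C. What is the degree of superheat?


Formula: Superheat = T_pour - T_melt
Superheat = 1401 - 1279 = 122 deg C

Final answer: 122 deg C


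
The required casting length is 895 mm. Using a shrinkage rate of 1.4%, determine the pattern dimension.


Formula: L_pattern = L_casting * (1 + shrinkage_rate/100)
Shrinkage factor = 1 + 1.4/100 = 1.014
L_pattern = 895 mm * 1.014 = 907.5300 mm

907.5300 mm


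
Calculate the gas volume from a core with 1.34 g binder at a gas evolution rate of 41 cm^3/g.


Formula: V_gas = W_binder * gas_evolution_rate
V = 1.34 g * 41 cm^3/g = 54.9400 cm^3


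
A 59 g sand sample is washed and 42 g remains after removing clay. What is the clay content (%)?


Formula: Clay% = (W_total - W_washed) / W_total * 100
Clay mass = 59 - 42 = 17 g
Clay% = 17 / 59 * 100 = 28.8136%

28.8136%


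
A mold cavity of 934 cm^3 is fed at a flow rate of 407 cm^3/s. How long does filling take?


Formula: t_fill = V_mold / Q_flow
t = 934 cm^3 / 407 cm^3/s = 2.2948 s

Answer: 2.2948 s


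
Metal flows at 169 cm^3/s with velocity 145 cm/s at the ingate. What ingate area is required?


Formula: A_ingate = Q / v  (continuity equation)
A = 169 cm^3/s / 145 cm/s = 1.1655 cm^2

Answer: 1.1655 cm^2


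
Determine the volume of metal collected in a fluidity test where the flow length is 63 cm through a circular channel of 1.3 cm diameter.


Formula: V = pi * (d/2)^2 * L  (cylinder volume)
Radius = 1.3/2 = 0.65 cm
V = pi * 0.65^2 * 63 = 83.6213 cm^3

Answer: 83.6213 cm^3


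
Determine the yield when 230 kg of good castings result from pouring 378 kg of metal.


Formula: Casting Yield = (W_good / W_total) * 100
Yield = (230 kg / 378 kg) * 100 = 60.8466%


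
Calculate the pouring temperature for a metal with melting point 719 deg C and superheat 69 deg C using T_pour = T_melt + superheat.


Formula: T_pour = T_melt + Superheat
T_pour = 719 + 69 = 788 deg C

788 deg C


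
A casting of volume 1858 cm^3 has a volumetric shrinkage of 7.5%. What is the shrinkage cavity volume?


Formula: V_shrink = V_casting * shrinkage_pct / 100
V_shrink = 1858 cm^3 * 7.5 / 100 = 139.3500 cm^3

Answer: 139.3500 cm^3


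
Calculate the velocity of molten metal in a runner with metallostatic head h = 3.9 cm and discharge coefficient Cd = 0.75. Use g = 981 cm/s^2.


Formula: v = Cd * sqrt(2 * g * h)  (Torricelli with discharge coefficient)
2*g*h = 2 * 981 * 3.9 = 7651.8 cm^2/s^2
sqrt(7651.8) = 87.47457 cm/s
v = 0.75 * 87.47457 = 65.6059 cm/s

65.6059 cm/s


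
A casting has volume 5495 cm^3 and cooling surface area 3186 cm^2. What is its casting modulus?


Formula: Casting Modulus M = V / A
M = 5495 cm^3 / 3186 cm^2 = 1.7247 cm


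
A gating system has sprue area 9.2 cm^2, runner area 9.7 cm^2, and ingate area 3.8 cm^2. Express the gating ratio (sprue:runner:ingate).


Sprue:Runner:Ingate = 1 : 9.7/9.2 : 3.8/9.2 = 1:1.05:0.41

Final answer: 1:1.05:0.41


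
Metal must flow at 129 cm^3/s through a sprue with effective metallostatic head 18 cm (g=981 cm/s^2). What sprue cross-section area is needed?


Formula: v = sqrt(2*g*h), A = Q/v
Velocity: v = sqrt(2 * 981 * 18) = sqrt(35316) = 187.9255 cm/s
Sprue area: A = Q / v = 129 / 187.9255 = 0.6864 cm^2

Final answer: 0.6864 cm^2


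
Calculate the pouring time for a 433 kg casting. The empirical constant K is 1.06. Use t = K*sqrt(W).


Formula: t = K * sqrt(W)
sqrt(W) = sqrt(433) = 20.80865
t = 1.06 * 20.80865 = 22.0572 s

22.0572 s


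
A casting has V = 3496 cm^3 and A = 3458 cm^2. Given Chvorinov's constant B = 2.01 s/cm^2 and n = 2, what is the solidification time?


Formula: t_s = B * (V/A)^n  (Chvorinov's rule, n=2)
Modulus M = V/A = 3496/3458 = 1.010989 cm
M^2 = 1.010989^2 = 1.022099 cm^2
t_s = 2.01 * 1.022099 = 2.0544 s

Final answer: 2.0544 s


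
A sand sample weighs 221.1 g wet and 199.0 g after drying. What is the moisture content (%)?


Formula: MC = (W_wet - W_dry) / W_wet * 100
Water mass = 221.1 - 199.0 = 22.1 g
MC = 22.1 / 221.1 * 100 = 9.9955%

Answer: 9.9955%


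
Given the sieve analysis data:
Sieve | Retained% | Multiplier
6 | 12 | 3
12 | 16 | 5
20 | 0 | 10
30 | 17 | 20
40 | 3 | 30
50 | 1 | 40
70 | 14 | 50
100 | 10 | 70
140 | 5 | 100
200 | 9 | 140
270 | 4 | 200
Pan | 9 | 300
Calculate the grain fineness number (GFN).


Formula: GFN = sum(pct * multiplier) / sum(pct)
sum(pct * multiplier) = 7246
sum(pct) = 100
GFN = 7246 / 100 = 72.46

72.46


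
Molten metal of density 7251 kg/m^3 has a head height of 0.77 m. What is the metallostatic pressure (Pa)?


Formula: P = rho * g * h
rho * g = 7251 * 9.81 = 71132.31 N/m^3
P = 71132.31 * 0.77 = 54771.8787 Pa

Final answer: 54771.8787 Pa


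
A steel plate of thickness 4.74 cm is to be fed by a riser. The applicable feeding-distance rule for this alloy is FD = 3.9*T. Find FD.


Formula: FD = 3.9 * T  (riser feeding-distance rule)
FD = 3.9 * 4.74 cm = 18.4860 cm


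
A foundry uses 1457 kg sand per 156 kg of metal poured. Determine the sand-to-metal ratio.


Formula: Sand-to-Metal Ratio = W_sand / W_metal
Ratio = 1457 kg / 156 kg = 9.3397

Final answer: 9.3397


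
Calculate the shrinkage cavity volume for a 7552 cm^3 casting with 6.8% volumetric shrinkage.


Formula: V_shrink = V_casting * shrinkage_pct / 100
V_shrink = 7552 cm^3 * 6.8 / 100 = 513.5360 cm^3


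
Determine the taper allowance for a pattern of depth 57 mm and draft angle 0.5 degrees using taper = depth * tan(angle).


Formula: taper = depth * tan(draft_angle)
tan(0.5 deg) = 0.0087269
taper = 57 mm * 0.0087269 = 0.4974 mm

0.4974 mm


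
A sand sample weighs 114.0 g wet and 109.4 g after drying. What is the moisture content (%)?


Formula: MC = (W_wet - W_dry) / W_wet * 100
Water mass = 114.0 - 109.4 = 4.6 g
MC = 4.6 / 114.0 * 100 = 4.0351%


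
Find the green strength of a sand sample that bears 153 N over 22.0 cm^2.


Formula: Compressive Strength = Force / Area
Strength = 153 N / 22.0 cm^2 = 6.9545 N/cm^2

Final answer: 6.9545 N/cm^2


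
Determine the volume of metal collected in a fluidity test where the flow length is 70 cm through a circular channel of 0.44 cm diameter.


Formula: V = pi * (d/2)^2 * L  (cylinder volume)
Radius = 0.44/2 = 0.22 cm
V = pi * 0.22^2 * 70 = 10.6437 cm^3

Final answer: 10.6437 cm^3


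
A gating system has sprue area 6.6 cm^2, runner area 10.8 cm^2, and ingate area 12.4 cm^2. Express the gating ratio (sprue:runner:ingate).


Sprue:Runner:Ingate = 1 : 10.8/6.6 : 12.4/6.6 = 1:1.64:1.88

1:1.64:1.88


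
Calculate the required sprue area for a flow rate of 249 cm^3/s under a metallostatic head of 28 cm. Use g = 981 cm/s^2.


Formula: v = sqrt(2*g*h), A = Q/v
Velocity: v = sqrt(2 * 981 * 28) = sqrt(54936) = 234.3843 cm/s
Sprue area: A = Q / v = 249 / 234.3843 = 1.0624 cm^2

Answer: 1.0624 cm^2


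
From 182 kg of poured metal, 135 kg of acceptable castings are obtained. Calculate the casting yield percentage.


Formula: Casting Yield = (W_good / W_total) * 100
Yield = (135 kg / 182 kg) * 100 = 74.1758%


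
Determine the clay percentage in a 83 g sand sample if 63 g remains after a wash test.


Formula: Clay% = (W_total - W_washed) / W_total * 100
Clay mass = 83 - 63 = 20 g
Clay% = 20 / 83 * 100 = 24.0964%

Answer: 24.0964%


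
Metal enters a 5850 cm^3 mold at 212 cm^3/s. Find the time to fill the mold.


Formula: t_fill = V_mold / Q_flow
t = 5850 cm^3 / 212 cm^3/s = 27.5943 s

Final answer: 27.5943 s


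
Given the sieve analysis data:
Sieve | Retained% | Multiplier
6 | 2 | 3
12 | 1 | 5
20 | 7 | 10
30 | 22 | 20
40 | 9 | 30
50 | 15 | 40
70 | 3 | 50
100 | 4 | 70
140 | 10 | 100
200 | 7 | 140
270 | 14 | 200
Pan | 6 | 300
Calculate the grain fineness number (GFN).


Formula: GFN = sum(pct * multiplier) / sum(pct)
sum(pct * multiplier) = 8401
sum(pct) = 100
GFN = 8401 / 100 = 84.01


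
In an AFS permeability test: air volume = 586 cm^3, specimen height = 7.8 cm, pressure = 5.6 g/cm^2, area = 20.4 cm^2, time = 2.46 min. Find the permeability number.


Formula: Permeability Number P = (V * H) / (p * A * t)
Numerator: V * H = 586 * 7.8 = 4570.8
Denominator: p * A * t = 5.6 * 20.4 * 2.46 = 281.0304
P = 4570.8 / 281.0304 = 16.2644

Final answer: 16.2644


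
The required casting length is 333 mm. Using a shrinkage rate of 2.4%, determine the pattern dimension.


Formula: L_pattern = L_casting * (1 + shrinkage_rate/100)
Shrinkage factor = 1 + 2.4/100 = 1.024
L_pattern = 333 mm * 1.024 = 340.9920 mm

340.9920 mm


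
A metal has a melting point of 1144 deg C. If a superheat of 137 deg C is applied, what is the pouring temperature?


Formula: T_pour = T_melt + Superheat
T_pour = 1144 + 137 = 1281 deg C

Answer: 1281 deg C


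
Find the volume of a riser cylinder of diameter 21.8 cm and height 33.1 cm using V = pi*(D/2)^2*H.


Formula: V = pi * (D/2)^2 * H  (cylinder volume)
Radius = D/2 = 21.8/2 = 10.9 cm
V = pi * 10.9^2 * 33.1 = 12354.6618 cm^3

Final answer: 12354.6618 cm^3


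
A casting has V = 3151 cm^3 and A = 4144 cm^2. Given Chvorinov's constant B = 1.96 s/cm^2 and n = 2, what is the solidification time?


Formula: t_s = B * (V/A)^n  (Chvorinov's rule, n=2)
Modulus M = V/A = 3151/4144 = 0.760376 cm
M^2 = 0.760376^2 = 0.578172 cm^2
t_s = 1.96 * 0.578172 = 1.1332 s

Final answer: 1.1332 s


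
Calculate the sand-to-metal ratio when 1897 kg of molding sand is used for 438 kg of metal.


Formula: Sand-to-Metal Ratio = W_sand / W_metal
Ratio = 1897 kg / 438 kg = 4.3311

4.3311


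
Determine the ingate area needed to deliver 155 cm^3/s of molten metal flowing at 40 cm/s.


Formula: A_ingate = Q / v  (continuity equation)
A = 155 cm^3/s / 40 cm/s = 3.8750 cm^2


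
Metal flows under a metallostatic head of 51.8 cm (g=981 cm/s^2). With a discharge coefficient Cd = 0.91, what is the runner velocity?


Formula: v = Cd * sqrt(2 * g * h)  (Torricelli with discharge coefficient)
2*g*h = 2 * 981 * 51.8 = 101631.6 cm^2/s^2
sqrt(101631.6) = 318.79711 cm/s
v = 0.91 * 318.79711 = 290.1054 cm/s

Final answer: 290.1054 cm/s


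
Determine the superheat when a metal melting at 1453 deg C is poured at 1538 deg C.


Formula: Superheat = T_pour - T_melt
Superheat = 1538 - 1453 = 85 deg C

Answer: 85 deg C


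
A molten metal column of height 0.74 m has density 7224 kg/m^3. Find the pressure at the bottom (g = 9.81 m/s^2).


Formula: P = rho * g * h
rho * g = 7224 * 9.81 = 70867.44 N/m^3
P = 70867.44 * 0.74 = 52441.9056 Pa

Final answer: 52441.9056 Pa


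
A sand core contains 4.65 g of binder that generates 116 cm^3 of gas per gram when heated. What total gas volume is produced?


Formula: V_gas = W_binder * gas_evolution_rate
V = 4.65 g * 116 cm^3/g = 539.4000 cm^3

539.4000 cm^3


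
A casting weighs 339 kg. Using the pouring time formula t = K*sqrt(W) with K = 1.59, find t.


Formula: t = K * sqrt(W)
sqrt(W) = sqrt(339) = 18.41195
t = 1.59 * 18.41195 = 29.2750 s


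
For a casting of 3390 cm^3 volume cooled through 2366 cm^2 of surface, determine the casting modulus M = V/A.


Formula: Casting Modulus M = V / A
M = 3390 cm^3 / 2366 cm^2 = 1.4328 cm


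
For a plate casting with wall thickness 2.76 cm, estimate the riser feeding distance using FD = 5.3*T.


Formula: FD = 5.3 * T  (riser feeding-distance rule)
FD = 5.3 * 2.76 cm = 14.6280 cm

14.6280 cm


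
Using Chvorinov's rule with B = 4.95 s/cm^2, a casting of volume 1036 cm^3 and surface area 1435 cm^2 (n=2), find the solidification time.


Formula: t_s = B * (V/A)^n  (Chvorinov's rule, n=2)
Modulus M = V/A = 1036/1435 = 0.721951 cm
M^2 = 0.721951^2 = 0.521213 cm^2
t_s = 4.95 * 0.521213 = 2.5800 s


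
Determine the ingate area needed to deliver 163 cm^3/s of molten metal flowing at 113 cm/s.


Formula: A_ingate = Q / v  (continuity equation)
A = 163 cm^3/s / 113 cm/s = 1.4425 cm^2

1.4425 cm^2


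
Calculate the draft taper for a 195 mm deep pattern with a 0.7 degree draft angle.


Formula: taper = depth * tan(draft_angle)
tan(0.7 deg) = 0.0122179
taper = 195 mm * 0.0122179 = 2.3825 mm


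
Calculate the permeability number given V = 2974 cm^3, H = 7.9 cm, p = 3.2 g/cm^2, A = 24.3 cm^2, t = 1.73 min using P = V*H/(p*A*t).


Formula: Permeability Number P = (V * H) / (p * A * t)
Numerator: V * H = 2974 * 7.9 = 23494.6
Denominator: p * A * t = 3.2 * 24.3 * 1.73 = 134.5248
P = 23494.6 / 134.5248 = 174.6488

Final answer: 174.6488


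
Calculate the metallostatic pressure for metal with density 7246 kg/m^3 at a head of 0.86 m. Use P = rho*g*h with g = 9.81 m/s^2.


Formula: P = rho * g * h
rho * g = 7246 * 9.81 = 71083.26 N/m^3
P = 71083.26 * 0.86 = 61131.6036 Pa

61131.6036 Pa


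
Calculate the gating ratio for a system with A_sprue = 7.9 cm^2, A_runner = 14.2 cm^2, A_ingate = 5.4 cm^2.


Sprue:Runner:Ingate = 1 : 14.2/7.9 : 5.4/7.9 = 1:1.80:0.68

Final answer: 1:1.80:0.68


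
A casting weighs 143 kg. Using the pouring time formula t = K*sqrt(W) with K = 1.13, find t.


Formula: t = K * sqrt(W)
sqrt(W) = sqrt(143) = 11.95826
t = 1.13 * 11.95826 = 13.5128 s

Answer: 13.5128 s


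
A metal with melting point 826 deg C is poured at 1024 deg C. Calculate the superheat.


Formula: Superheat = T_pour - T_melt
Superheat = 1024 - 826 = 198 deg C

198 deg C


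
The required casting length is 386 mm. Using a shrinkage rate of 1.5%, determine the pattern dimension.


Formula: L_pattern = L_casting * (1 + shrinkage_rate/100)
Shrinkage factor = 1 + 1.5/100 = 1.015
L_pattern = 386 mm * 1.015 = 391.7900 mm

391.7900 mm


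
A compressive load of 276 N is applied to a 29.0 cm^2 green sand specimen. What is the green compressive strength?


Formula: Compressive Strength = Force / Area
Strength = 276 N / 29.0 cm^2 = 9.5172 N/cm^2

Answer: 9.5172 N/cm^2


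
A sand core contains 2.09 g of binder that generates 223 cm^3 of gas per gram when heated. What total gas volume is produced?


Formula: V_gas = W_binder * gas_evolution_rate
V = 2.09 g * 223 cm^3/g = 466.0700 cm^3


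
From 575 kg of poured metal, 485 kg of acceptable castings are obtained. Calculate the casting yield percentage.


Formula: Casting Yield = (W_good / W_total) * 100
Yield = (485 kg / 575 kg) * 100 = 84.3478%


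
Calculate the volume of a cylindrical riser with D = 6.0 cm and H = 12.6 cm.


Formula: V = pi * (D/2)^2 * H  (cylinder volume)
Radius = D/2 = 6.0/2 = 3.0 cm
V = pi * 3.0^2 * 12.6 = 356.2566 cm^3


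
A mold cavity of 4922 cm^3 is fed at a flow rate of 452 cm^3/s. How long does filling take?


Formula: t_fill = V_mold / Q_flow
t = 4922 cm^3 / 452 cm^3/s = 10.8894 s

10.8894 s


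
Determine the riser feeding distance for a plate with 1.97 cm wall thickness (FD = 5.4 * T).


Formula: FD = 5.4 * T  (riser feeding-distance rule)
FD = 5.4 * 1.97 cm = 10.6380 cm

Final answer: 10.6380 cm


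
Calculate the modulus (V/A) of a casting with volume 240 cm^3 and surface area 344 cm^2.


Formula: Casting Modulus M = V / A
M = 240 cm^3 / 344 cm^2 = 0.6977 cm


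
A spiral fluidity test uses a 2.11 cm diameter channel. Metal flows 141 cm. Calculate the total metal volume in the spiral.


Formula: V = pi * (d/2)^2 * L  (cylinder volume)
Radius = 2.11/2 = 1.055 cm
V = pi * 1.055^2 * 141 = 493.0306 cm^3

493.0306 cm^3


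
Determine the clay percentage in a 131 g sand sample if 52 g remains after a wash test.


Formula: Clay% = (W_total - W_washed) / W_total * 100
Clay mass = 131 - 52 = 79 g
Clay% = 79 / 131 * 100 = 60.3053%


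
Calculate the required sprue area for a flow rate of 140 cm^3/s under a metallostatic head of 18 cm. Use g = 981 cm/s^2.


Formula: v = sqrt(2*g*h), A = Q/v
Velocity: v = sqrt(2 * 981 * 18) = sqrt(35316) = 187.9255 cm/s
Sprue area: A = Q / v = 140 / 187.9255 = 0.7450 cm^2

Answer: 0.7450 cm^2


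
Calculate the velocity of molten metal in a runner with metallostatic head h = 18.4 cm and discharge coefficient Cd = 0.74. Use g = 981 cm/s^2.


Formula: v = Cd * sqrt(2 * g * h)  (Torricelli with discharge coefficient)
2*g*h = 2 * 981 * 18.4 = 36100.8 cm^2/s^2
sqrt(36100.8) = 190.00211 cm/s
v = 0.74 * 190.00211 = 140.6016 cm/s

Final answer: 140.6016 cm/s


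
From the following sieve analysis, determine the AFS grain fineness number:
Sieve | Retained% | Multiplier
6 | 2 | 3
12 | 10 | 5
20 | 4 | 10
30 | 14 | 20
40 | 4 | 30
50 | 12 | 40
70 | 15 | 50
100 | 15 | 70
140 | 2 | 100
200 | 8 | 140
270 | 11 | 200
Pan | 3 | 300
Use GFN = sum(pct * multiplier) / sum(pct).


Formula: GFN = sum(pct * multiplier) / sum(pct)
sum(pct * multiplier) = 7196
sum(pct) = 100
GFN = 7196 / 100 = 71.96

Answer: 71.96


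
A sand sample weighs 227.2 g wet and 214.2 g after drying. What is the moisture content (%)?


Formula: MC = (W_wet - W_dry) / W_wet * 100
Water mass = 227.2 - 214.2 = 13.0 g
MC = 13.0 / 227.2 * 100 = 5.7218%

Final answer: 5.7218%


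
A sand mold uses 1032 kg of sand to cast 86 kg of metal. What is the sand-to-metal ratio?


Formula: Sand-to-Metal Ratio = W_sand / W_metal
Ratio = 1032 kg / 86 kg = 12.0000

Final answer: 12.0000


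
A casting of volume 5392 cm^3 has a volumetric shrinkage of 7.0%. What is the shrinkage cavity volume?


Formula: V_shrink = V_casting * shrinkage_pct / 100
V_shrink = 5392 cm^3 * 7.0 / 100 = 377.4400 cm^3


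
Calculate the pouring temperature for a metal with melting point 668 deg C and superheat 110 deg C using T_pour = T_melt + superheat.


Formula: T_pour = T_melt + Superheat
T_pour = 668 + 110 = 778 deg C

Final answer: 778 deg C


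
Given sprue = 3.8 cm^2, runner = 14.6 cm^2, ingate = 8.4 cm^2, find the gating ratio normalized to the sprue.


Sprue:Runner:Ingate = 1 : 14.6/3.8 : 8.4/3.8 = 1:3.84:2.21

1:3.84:2.21


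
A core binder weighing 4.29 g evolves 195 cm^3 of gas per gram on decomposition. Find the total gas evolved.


Formula: V_gas = W_binder * gas_evolution_rate
V = 4.29 g * 195 cm^3/g = 836.5500 cm^3


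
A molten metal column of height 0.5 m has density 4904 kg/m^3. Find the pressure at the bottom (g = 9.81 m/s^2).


Formula: P = rho * g * h
rho * g = 4904 * 9.81 = 48108.24 N/m^3
P = 48108.24 * 0.5 = 24054.1200 Pa

Final answer: 24054.1200 Pa


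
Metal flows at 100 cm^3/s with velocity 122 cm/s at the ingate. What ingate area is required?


Formula: A_ingate = Q / v  (continuity equation)
A = 100 cm^3/s / 122 cm/s = 0.8197 cm^2


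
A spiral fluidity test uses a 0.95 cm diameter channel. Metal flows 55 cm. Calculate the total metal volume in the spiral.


Formula: V = pi * (d/2)^2 * L  (cylinder volume)
Radius = 0.95/2 = 0.475 cm
V = pi * 0.475^2 * 55 = 38.9852 cm^3

Answer: 38.9852 cm^3


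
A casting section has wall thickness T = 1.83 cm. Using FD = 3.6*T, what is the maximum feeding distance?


Formula: FD = 3.6 * T  (riser feeding-distance rule)
FD = 3.6 * 1.83 cm = 6.5880 cm


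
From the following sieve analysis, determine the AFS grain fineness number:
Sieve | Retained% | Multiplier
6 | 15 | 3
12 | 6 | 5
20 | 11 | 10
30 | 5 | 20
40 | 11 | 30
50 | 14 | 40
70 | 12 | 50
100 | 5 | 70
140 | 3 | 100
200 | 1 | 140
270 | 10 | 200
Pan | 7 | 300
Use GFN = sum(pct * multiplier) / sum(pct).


Formula: GFN = sum(pct * multiplier) / sum(pct)
sum(pct * multiplier) = 6665
sum(pct) = 100
GFN = 6665 / 100 = 66.65

Answer: 66.65


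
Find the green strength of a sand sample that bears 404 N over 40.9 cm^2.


Formula: Compressive Strength = Force / Area
Strength = 404 N / 40.9 cm^2 = 9.8778 N/cm^2

9.8778 N/cm^2


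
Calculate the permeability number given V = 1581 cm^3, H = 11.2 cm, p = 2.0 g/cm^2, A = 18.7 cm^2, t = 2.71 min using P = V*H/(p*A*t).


Formula: Permeability Number P = (V * H) / (p * A * t)
Numerator: V * H = 1581 * 11.2 = 17707.2
Denominator: p * A * t = 2.0 * 18.7 * 2.71 = 101.354
P = 17707.2 / 101.354 = 174.7065

174.7065


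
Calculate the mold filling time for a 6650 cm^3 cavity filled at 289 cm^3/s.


Formula: t_fill = V_mold / Q_flow
t = 6650 cm^3 / 289 cm^3/s = 23.0104 s

23.0104 s


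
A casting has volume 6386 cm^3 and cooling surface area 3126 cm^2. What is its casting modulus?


Formula: Casting Modulus M = V / A
M = 6386 cm^3 / 3126 cm^2 = 2.0429 cm

2.0429 cm


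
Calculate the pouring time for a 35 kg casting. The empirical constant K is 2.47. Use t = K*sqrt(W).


Formula: t = K * sqrt(W)
sqrt(W) = sqrt(35) = 5.91608
t = 2.47 * 5.91608 = 14.6127 s


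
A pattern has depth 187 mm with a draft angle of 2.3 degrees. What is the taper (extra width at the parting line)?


Formula: taper = depth * tan(draft_angle)
tan(2.3 deg) = 0.0401641
taper = 187 mm * 0.0401641 = 7.5107 mm


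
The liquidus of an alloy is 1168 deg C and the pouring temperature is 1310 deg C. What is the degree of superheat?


Formula: Superheat = T_pour - T_melt
Superheat = 1310 - 1168 = 142 deg C

142 deg C


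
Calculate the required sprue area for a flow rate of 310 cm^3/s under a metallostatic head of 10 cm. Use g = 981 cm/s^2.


Formula: v = sqrt(2*g*h), A = Q/v
Velocity: v = sqrt(2 * 981 * 10) = sqrt(19620) = 140.0714 cm/s
Sprue area: A = Q / v = 310 / 140.0714 = 2.2132 cm^2


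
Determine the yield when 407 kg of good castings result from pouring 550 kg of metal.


Formula: Casting Yield = (W_good / W_total) * 100
Yield = (407 kg / 550 kg) * 100 = 74.0000%

74.0000%


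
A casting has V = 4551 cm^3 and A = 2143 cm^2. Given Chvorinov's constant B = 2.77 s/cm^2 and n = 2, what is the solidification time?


Formula: t_s = B * (V/A)^n  (Chvorinov's rule, n=2)
Modulus M = V/A = 4551/2143 = 2.123658 cm
M^2 = 2.123658^2 = 4.509923 cm^2
t_s = 2.77 * 4.509923 = 12.4925 s

Answer: 12.4925 s


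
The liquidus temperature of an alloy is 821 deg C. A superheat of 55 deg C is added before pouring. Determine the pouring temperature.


Formula: T_pour = T_melt + Superheat
T_pour = 821 + 55 = 876 deg C

Answer: 876 deg C


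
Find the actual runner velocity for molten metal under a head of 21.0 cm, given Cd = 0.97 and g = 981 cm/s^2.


Formula: v = Cd * sqrt(2 * g * h)  (Torricelli with discharge coefficient)
2*g*h = 2 * 981 * 21.0 = 41202.0 cm^2/s^2
sqrt(41202.0) = 202.98276 cm/s
v = 0.97 * 202.98276 = 196.8933 cm/s

Answer: 196.8933 cm/s


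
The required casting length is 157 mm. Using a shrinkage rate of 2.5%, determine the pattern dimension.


Formula: L_pattern = L_casting * (1 + shrinkage_rate/100)
Shrinkage factor = 1 + 2.5/100 = 1.025
L_pattern = 157 mm * 1.025 = 160.9250 mm

160.9250 mm


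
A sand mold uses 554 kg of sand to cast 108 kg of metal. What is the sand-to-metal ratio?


Formula: Sand-to-Metal Ratio = W_sand / W_metal
Ratio = 554 kg / 108 kg = 5.1296

Answer: 5.1296


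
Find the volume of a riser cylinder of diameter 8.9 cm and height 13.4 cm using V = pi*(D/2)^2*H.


Formula: V = pi * (D/2)^2 * H  (cylinder volume)
Radius = D/2 = 8.9/2 = 4.45 cm
V = pi * 4.45^2 * 13.4 = 833.6326 cm^3

833.6326 cm^3


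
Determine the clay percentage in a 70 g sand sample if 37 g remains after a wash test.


Formula: Clay% = (W_total - W_washed) / W_total * 100
Clay mass = 70 - 37 = 33 g
Clay% = 33 / 70 * 100 = 47.1429%


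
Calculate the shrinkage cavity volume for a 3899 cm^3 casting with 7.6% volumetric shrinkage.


Formula: V_shrink = V_casting * shrinkage_pct / 100
V_shrink = 3899 cm^3 * 7.6 / 100 = 296.3240 cm^3


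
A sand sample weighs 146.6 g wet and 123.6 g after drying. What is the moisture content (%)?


Formula: MC = (W_wet - W_dry) / W_wet * 100
Water mass = 146.6 - 123.6 = 23.0 g
MC = 23.0 / 146.6 * 100 = 15.6889%

Answer: 15.6889%


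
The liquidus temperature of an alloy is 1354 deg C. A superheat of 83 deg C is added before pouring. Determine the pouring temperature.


Formula: T_pour = T_melt + Superheat
T_pour = 1354 + 83 = 1437 deg C


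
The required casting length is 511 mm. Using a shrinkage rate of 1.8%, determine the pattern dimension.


Formula: L_pattern = L_casting * (1 + shrinkage_rate/100)
Shrinkage factor = 1 + 1.8/100 = 1.018
L_pattern = 511 mm * 1.018 = 520.1980 mm


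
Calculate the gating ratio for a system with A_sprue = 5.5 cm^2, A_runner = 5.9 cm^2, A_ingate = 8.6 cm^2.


Sprue:Runner:Ingate = 1 : 5.9/5.5 : 8.6/5.5 = 1:1.07:1.56

Final answer: 1:1.07:1.56


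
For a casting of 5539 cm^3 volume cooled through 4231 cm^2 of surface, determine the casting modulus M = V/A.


Formula: Casting Modulus M = V / A
M = 5539 cm^3 / 4231 cm^2 = 1.3091 cm

1.3091 cm


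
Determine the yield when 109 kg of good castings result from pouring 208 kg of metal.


Formula: Casting Yield = (W_good / W_total) * 100
Yield = (109 kg / 208 kg) * 100 = 52.4038%


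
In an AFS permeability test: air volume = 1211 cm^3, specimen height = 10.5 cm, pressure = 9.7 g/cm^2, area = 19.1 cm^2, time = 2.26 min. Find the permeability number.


Formula: Permeability Number P = (V * H) / (p * A * t)
Numerator: V * H = 1211 * 10.5 = 12715.5
Denominator: p * A * t = 9.7 * 19.1 * 2.26 = 418.7102
P = 12715.5 / 418.7102 = 30.3683


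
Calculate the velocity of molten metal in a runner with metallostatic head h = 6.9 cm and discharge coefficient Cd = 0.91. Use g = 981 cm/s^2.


Formula: v = Cd * sqrt(2 * g * h)  (Torricelli with discharge coefficient)
2*g*h = 2 * 981 * 6.9 = 13537.8 cm^2/s^2
sqrt(13537.8) = 116.35205 cm/s
v = 0.91 * 116.35205 = 105.8804 cm/s

105.8804 cm/s


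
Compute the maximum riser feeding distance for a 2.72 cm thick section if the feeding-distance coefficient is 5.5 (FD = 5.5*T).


Formula: FD = 5.5 * T  (riser feeding-distance rule)
FD = 5.5 * 2.72 cm = 14.9600 cm

Answer: 14.9600 cm


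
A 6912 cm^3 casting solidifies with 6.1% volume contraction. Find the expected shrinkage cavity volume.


Formula: V_shrink = V_casting * shrinkage_pct / 100
V_shrink = 6912 cm^3 * 6.1 / 100 = 421.6320 cm^3

Final answer: 421.6320 cm^3


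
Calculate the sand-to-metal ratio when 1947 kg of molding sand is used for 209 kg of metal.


Formula: Sand-to-Metal Ratio = W_sand / W_metal
Ratio = 1947 kg / 209 kg = 9.3158

Final answer: 9.3158


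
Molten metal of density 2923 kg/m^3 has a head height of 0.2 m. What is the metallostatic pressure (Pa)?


Formula: P = rho * g * h
rho * g = 2923 * 9.81 = 28674.63 N/m^3
P = 28674.63 * 0.2 = 5734.9260 Pa

Answer: 5734.9260 Pa


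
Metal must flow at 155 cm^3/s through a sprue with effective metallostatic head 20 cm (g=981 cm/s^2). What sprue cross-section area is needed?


Formula: v = sqrt(2*g*h), A = Q/v
Velocity: v = sqrt(2 * 981 * 20) = sqrt(39240) = 198.0909 cm/s
Sprue area: A = Q / v = 155 / 198.0909 = 0.7825 cm^2

Answer: 0.7825 cm^2


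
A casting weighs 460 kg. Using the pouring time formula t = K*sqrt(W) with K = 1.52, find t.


Formula: t = K * sqrt(W)
sqrt(W) = sqrt(460) = 21.44761
t = 1.52 * 21.44761 = 32.6004 s


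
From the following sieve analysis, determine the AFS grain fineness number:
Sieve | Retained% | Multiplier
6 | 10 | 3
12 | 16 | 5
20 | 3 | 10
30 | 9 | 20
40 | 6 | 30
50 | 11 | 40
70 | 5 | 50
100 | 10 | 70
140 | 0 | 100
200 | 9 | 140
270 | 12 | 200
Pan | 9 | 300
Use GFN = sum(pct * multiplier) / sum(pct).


Formula: GFN = sum(pct * multiplier) / sum(pct)
sum(pct * multiplier) = 8250
sum(pct) = 100
GFN = 8250 / 100 = 82.50

Final answer: 82.50


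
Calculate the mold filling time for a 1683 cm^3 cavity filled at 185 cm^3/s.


Formula: t_fill = V_mold / Q_flow
t = 1683 cm^3 / 185 cm^3/s = 9.0973 s

Answer: 9.0973 s


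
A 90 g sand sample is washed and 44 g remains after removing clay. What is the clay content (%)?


Formula: Clay% = (W_total - W_washed) / W_total * 100
Clay mass = 90 - 44 = 46 g
Clay% = 46 / 90 * 100 = 51.1111%


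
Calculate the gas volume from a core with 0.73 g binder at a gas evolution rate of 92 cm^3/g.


Formula: V_gas = W_binder * gas_evolution_rate
V = 0.73 g * 92 cm^3/g = 67.1600 cm^3

Answer: 67.1600 cm^3


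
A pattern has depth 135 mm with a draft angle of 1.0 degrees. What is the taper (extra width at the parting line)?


Formula: taper = depth * tan(draft_angle)
tan(1.0 deg) = 0.0174551
taper = 135 mm * 0.0174551 = 2.3564 mm


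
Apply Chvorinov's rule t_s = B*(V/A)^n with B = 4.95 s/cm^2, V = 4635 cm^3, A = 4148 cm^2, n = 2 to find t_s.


Formula: t_s = B * (V/A)^n  (Chvorinov's rule, n=2)
Modulus M = V/A = 4635/4148 = 1.117406 cm
M^2 = 1.117406^2 = 1.248596 cm^2
t_s = 4.95 * 1.248596 = 6.1806 s

Final answer: 6.1806 s


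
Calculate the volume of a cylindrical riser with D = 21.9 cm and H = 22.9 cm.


Formula: V = pi * (D/2)^2 * H  (cylinder volume)
Radius = D/2 = 21.9/2 = 10.95 cm
V = pi * 10.95^2 * 22.9 = 8626.0822 cm^3

Answer: 8626.0822 cm^3


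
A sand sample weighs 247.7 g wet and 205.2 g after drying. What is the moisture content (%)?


Formula: MC = (W_wet - W_dry) / W_wet * 100
Water mass = 247.7 - 205.2 = 42.5 g
MC = 42.5 / 247.7 * 100 = 17.1579%

Final answer: 17.1579%


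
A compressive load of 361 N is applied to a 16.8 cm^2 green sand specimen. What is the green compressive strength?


Formula: Compressive Strength = Force / Area
Strength = 361 N / 16.8 cm^2 = 21.4881 N/cm^2

Answer: 21.4881 N/cm^2


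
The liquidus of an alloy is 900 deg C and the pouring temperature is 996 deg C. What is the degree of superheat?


Formula: Superheat = T_pour - T_melt
Superheat = 996 - 900 = 96 deg C

Final answer: 96 deg C


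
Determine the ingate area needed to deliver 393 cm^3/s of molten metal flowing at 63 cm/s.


Formula: A_ingate = Q / v  (continuity equation)
A = 393 cm^3/s / 63 cm/s = 6.2381 cm^2

6.2381 cm^2


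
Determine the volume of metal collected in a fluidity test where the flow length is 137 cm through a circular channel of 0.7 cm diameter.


Formula: V = pi * (d/2)^2 * L  (cylinder volume)
Radius = 0.7/2 = 0.35 cm
V = pi * 0.35^2 * 137 = 52.7238 cm^3

Answer: 52.7238 cm^3


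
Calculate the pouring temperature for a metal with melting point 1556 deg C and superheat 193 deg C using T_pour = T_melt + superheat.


Formula: T_pour = T_melt + Superheat
T_pour = 1556 + 193 = 1749 deg C

1749 deg C


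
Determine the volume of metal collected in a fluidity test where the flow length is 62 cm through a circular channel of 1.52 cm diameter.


Formula: V = pi * (d/2)^2 * L  (cylinder volume)
Radius = 1.52/2 = 0.76 cm
V = pi * 0.76^2 * 62 = 112.5042 cm^3

112.5042 cm^3


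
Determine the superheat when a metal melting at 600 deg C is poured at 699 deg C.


Formula: Superheat = T_pour - T_melt
Superheat = 699 - 600 = 99 deg C

Answer: 99 deg C


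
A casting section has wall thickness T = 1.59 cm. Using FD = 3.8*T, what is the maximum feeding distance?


Formula: FD = 3.8 * T  (riser feeding-distance rule)
FD = 3.8 * 1.59 cm = 6.0420 cm

Answer: 6.0420 cm


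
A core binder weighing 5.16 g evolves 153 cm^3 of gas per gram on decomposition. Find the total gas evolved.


Formula: V_gas = W_binder * gas_evolution_rate
V = 5.16 g * 153 cm^3/g = 789.4800 cm^3


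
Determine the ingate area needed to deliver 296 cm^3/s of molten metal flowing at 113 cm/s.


Formula: A_ingate = Q / v  (continuity equation)
A = 296 cm^3/s / 113 cm/s = 2.6195 cm^2

Answer: 2.6195 cm^2


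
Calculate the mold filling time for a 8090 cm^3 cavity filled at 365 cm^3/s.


Formula: t_fill = V_mold / Q_flow
t = 8090 cm^3 / 365 cm^3/s = 22.1644 s

22.1644 s


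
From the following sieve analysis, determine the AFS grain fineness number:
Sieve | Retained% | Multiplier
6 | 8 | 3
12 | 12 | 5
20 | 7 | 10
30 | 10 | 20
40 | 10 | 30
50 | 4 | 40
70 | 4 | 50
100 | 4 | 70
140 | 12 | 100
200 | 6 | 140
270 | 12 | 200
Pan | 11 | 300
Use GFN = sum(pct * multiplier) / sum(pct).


Formula: GFN = sum(pct * multiplier) / sum(pct)
sum(pct * multiplier) = 9034
sum(pct) = 100
GFN = 9034 / 100 = 90.34


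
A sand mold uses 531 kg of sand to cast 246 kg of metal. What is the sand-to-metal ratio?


Formula: Sand-to-Metal Ratio = W_sand / W_metal
Ratio = 531 kg / 246 kg = 2.1585

Final answer: 2.1585


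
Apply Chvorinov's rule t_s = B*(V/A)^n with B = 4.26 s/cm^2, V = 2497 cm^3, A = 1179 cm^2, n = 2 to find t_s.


Formula: t_s = B * (V/A)^n  (Chvorinov's rule, n=2)
Modulus M = V/A = 2497/1179 = 2.117897 cm
M^2 = 2.117897^2 = 4.485488 cm^2
t_s = 4.26 * 4.485488 = 19.1082 s

Final answer: 19.1082 s


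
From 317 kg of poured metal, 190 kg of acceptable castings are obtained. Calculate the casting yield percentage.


Formula: Casting Yield = (W_good / W_total) * 100
Yield = (190 kg / 317 kg) * 100 = 59.9369%

Final answer: 59.9369%


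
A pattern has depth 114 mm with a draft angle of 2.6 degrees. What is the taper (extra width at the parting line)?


Formula: taper = depth * tan(draft_angle)
tan(2.6 deg) = 0.0454097
taper = 114 mm * 0.0454097 = 5.1767 mm

Final answer: 5.1767 mm


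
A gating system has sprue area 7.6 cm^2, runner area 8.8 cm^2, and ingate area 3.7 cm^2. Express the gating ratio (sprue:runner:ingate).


Sprue:Runner:Ingate = 1 : 8.8/7.6 : 3.7/7.6 = 1:1.16:0.49


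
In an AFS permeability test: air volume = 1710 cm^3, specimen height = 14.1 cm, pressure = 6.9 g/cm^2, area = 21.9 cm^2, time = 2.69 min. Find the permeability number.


Formula: Permeability Number P = (V * H) / (p * A * t)
Numerator: V * H = 1710 * 14.1 = 24111.0
Denominator: p * A * t = 6.9 * 21.9 * 2.69 = 406.4859
P = 24111.0 / 406.4859 = 59.3157

Answer: 59.3157


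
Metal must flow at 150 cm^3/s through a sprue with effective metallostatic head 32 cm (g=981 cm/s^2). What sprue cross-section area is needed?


Formula: v = sqrt(2*g*h), A = Q/v
Velocity: v = sqrt(2 * 981 * 32) = sqrt(62784) = 250.5674 cm/s
Sprue area: A = Q / v = 150 / 250.5674 = 0.5986 cm^2

Answer: 0.5986 cm^2


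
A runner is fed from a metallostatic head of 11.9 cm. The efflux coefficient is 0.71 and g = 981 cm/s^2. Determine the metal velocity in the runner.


Formula: v = Cd * sqrt(2 * g * h)  (Torricelli with discharge coefficient)
2*g*h = 2 * 981 * 11.9 = 23347.8 cm^2/s^2
sqrt(23347.8) = 152.79987 cm/s
v = 0.71 * 152.79987 = 108.4879 cm/s

Answer: 108.4879 cm/s


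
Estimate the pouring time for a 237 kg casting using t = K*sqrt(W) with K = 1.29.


Formula: t = K * sqrt(W)
sqrt(W) = sqrt(237) = 15.39480
t = 1.29 * 15.39480 = 19.8593 s

19.8593 s


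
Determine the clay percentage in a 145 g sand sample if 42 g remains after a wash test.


Formula: Clay% = (W_total - W_washed) / W_total * 100
Clay mass = 145 - 42 = 103 g
Clay% = 103 / 145 * 100 = 71.0345%

71.0345%


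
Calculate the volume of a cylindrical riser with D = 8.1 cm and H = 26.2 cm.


Formula: V = pi * (D/2)^2 * H  (cylinder volume)
Radius = D/2 = 8.1/2 = 4.05 cm
V = pi * 4.05^2 * 26.2 = 1350.0853 cm^3


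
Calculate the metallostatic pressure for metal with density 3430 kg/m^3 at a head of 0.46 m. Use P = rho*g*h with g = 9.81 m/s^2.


Formula: P = rho * g * h
rho * g = 3430 * 9.81 = 33648.3 N/m^3
P = 33648.3 * 0.46 = 15478.2180 Pa

Final answer: 15478.2180 Pa


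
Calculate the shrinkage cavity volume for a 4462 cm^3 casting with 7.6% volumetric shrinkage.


Formula: V_shrink = V_casting * shrinkage_pct / 100
V_shrink = 4462 cm^3 * 7.6 / 100 = 339.1120 cm^3


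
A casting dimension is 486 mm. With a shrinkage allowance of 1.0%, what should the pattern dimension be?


Formula: L_pattern = L_casting * (1 + shrinkage_rate/100)
Shrinkage factor = 1 + 1.0/100 = 1.01
L_pattern = 486 mm * 1.01 = 490.8600 mm

490.8600 mm


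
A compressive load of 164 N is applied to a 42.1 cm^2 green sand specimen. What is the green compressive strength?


Formula: Compressive Strength = Force / Area
Strength = 164 N / 42.1 cm^2 = 3.8955 N/cm^2

3.8955 N/cm^2


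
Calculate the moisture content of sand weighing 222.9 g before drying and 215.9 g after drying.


Formula: MC = (W_wet - W_dry) / W_wet * 100
Water mass = 222.9 - 215.9 = 7.0 g
MC = 7.0 / 222.9 * 100 = 3.1404%

3.1404%


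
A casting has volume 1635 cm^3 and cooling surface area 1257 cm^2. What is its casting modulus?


Formula: Casting Modulus M = V / A
M = 1635 cm^3 / 1257 cm^2 = 1.3007 cm


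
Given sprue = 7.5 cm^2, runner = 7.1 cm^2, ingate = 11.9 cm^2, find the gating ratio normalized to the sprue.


Sprue:Runner:Ingate = 1 : 7.1/7.5 : 11.9/7.5 = 1:0.95:1.59

Answer: 1:0.95:1.59


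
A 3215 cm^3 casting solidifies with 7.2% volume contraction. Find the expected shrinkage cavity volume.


Formula: V_shrink = V_casting * shrinkage_pct / 100
V_shrink = 3215 cm^3 * 7.2 / 100 = 231.4800 cm^3

Answer: 231.4800 cm^3


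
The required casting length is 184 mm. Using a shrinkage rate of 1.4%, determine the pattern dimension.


Formula: L_pattern = L_casting * (1 + shrinkage_rate/100)
Shrinkage factor = 1 + 1.4/100 = 1.014
L_pattern = 184 mm * 1.014 = 186.5760 mm
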